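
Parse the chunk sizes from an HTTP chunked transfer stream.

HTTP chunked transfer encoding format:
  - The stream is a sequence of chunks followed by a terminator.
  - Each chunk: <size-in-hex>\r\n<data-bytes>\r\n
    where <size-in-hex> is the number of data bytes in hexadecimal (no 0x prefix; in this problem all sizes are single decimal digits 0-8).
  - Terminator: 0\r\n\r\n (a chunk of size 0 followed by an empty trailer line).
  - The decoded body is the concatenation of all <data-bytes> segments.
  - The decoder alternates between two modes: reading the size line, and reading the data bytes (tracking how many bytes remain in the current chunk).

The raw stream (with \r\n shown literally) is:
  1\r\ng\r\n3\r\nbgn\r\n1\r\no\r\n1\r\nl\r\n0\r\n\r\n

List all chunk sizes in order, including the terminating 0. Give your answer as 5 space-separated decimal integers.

Answer: 1 3 1 1 0

Derivation:
Chunk 1: stream[0..1]='1' size=0x1=1, data at stream[3..4]='g' -> body[0..1], body so far='g'
Chunk 2: stream[6..7]='3' size=0x3=3, data at stream[9..12]='bgn' -> body[1..4], body so far='gbgn'
Chunk 3: stream[14..15]='1' size=0x1=1, data at stream[17..18]='o' -> body[4..5], body so far='gbgno'
Chunk 4: stream[20..21]='1' size=0x1=1, data at stream[23..24]='l' -> body[5..6], body so far='gbgnol'
Chunk 5: stream[26..27]='0' size=0 (terminator). Final body='gbgnol' (6 bytes)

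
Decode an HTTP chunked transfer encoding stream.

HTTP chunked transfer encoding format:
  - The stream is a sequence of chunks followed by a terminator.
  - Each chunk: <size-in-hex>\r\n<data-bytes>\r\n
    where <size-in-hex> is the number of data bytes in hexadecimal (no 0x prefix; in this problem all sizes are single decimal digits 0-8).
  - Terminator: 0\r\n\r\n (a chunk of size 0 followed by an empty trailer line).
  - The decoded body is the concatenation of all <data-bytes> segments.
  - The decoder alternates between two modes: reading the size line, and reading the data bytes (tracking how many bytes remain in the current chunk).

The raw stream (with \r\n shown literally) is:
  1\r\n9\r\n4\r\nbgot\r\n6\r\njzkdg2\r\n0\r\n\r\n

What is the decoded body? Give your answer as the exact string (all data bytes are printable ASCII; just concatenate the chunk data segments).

Chunk 1: stream[0..1]='1' size=0x1=1, data at stream[3..4]='9' -> body[0..1], body so far='9'
Chunk 2: stream[6..7]='4' size=0x4=4, data at stream[9..13]='bgot' -> body[1..5], body so far='9bgot'
Chunk 3: stream[15..16]='6' size=0x6=6, data at stream[18..24]='jzkdg2' -> body[5..11], body so far='9bgotjzkdg2'
Chunk 4: stream[26..27]='0' size=0 (terminator). Final body='9bgotjzkdg2' (11 bytes)

Answer: 9bgotjzkdg2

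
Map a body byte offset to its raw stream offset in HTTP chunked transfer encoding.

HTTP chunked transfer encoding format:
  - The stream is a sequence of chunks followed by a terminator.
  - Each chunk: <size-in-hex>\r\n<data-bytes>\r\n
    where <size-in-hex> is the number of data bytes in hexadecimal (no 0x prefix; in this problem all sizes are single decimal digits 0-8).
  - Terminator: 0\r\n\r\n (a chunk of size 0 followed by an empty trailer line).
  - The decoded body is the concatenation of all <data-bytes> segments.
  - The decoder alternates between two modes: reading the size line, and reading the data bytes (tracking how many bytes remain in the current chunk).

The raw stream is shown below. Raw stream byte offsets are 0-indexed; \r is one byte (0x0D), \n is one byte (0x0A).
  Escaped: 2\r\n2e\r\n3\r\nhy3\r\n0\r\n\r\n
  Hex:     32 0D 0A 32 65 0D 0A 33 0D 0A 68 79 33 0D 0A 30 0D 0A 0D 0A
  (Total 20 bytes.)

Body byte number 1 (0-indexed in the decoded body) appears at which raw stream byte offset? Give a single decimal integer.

Answer: 4

Derivation:
Chunk 1: stream[0..1]='2' size=0x2=2, data at stream[3..5]='2e' -> body[0..2], body so far='2e'
Chunk 2: stream[7..8]='3' size=0x3=3, data at stream[10..13]='hy3' -> body[2..5], body so far='2ehy3'
Chunk 3: stream[15..16]='0' size=0 (terminator). Final body='2ehy3' (5 bytes)
Body byte 1 at stream offset 4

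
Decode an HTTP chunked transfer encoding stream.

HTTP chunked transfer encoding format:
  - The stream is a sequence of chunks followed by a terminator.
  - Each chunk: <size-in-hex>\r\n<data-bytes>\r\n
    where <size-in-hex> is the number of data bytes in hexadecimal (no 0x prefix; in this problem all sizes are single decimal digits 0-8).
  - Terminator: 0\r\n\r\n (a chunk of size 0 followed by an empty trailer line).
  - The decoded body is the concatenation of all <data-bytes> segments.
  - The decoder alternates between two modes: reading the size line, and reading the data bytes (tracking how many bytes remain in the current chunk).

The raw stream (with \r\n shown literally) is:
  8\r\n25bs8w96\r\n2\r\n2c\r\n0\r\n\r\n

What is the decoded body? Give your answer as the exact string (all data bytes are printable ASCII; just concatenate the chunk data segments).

Answer: 25bs8w962c

Derivation:
Chunk 1: stream[0..1]='8' size=0x8=8, data at stream[3..11]='25bs8w96' -> body[0..8], body so far='25bs8w96'
Chunk 2: stream[13..14]='2' size=0x2=2, data at stream[16..18]='2c' -> body[8..10], body so far='25bs8w962c'
Chunk 3: stream[20..21]='0' size=0 (terminator). Final body='25bs8w962c' (10 bytes)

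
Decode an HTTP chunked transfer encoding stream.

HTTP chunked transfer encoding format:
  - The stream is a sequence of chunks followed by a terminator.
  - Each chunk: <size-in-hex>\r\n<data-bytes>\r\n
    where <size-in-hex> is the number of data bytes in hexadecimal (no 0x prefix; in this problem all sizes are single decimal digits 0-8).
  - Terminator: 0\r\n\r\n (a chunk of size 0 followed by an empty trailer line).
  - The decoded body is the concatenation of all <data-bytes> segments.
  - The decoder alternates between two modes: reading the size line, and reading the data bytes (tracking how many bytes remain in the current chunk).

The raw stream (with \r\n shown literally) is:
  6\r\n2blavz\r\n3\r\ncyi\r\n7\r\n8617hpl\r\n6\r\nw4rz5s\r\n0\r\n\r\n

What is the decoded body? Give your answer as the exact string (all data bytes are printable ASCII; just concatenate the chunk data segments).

Answer: 2blavzcyi8617hplw4rz5s

Derivation:
Chunk 1: stream[0..1]='6' size=0x6=6, data at stream[3..9]='2blavz' -> body[0..6], body so far='2blavz'
Chunk 2: stream[11..12]='3' size=0x3=3, data at stream[14..17]='cyi' -> body[6..9], body so far='2blavzcyi'
Chunk 3: stream[19..20]='7' size=0x7=7, data at stream[22..29]='8617hpl' -> body[9..16], body so far='2blavzcyi8617hpl'
Chunk 4: stream[31..32]='6' size=0x6=6, data at stream[34..40]='w4rz5s' -> body[16..22], body so far='2blavzcyi8617hplw4rz5s'
Chunk 5: stream[42..43]='0' size=0 (terminator). Final body='2blavzcyi8617hplw4rz5s' (22 bytes)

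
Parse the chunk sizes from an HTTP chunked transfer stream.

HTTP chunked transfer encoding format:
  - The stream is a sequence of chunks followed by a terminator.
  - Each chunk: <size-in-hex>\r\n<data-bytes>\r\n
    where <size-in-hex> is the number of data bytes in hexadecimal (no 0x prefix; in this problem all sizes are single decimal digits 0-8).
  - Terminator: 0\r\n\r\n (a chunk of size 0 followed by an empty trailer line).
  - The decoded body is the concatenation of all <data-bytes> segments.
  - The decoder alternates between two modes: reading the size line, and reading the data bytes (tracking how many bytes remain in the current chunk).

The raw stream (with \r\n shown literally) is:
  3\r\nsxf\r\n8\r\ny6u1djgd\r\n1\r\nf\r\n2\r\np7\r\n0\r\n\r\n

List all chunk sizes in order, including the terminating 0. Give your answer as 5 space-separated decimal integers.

Chunk 1: stream[0..1]='3' size=0x3=3, data at stream[3..6]='sxf' -> body[0..3], body so far='sxf'
Chunk 2: stream[8..9]='8' size=0x8=8, data at stream[11..19]='y6u1djgd' -> body[3..11], body so far='sxfy6u1djgd'
Chunk 3: stream[21..22]='1' size=0x1=1, data at stream[24..25]='f' -> body[11..12], body so far='sxfy6u1djgdf'
Chunk 4: stream[27..28]='2' size=0x2=2, data at stream[30..32]='p7' -> body[12..14], body so far='sxfy6u1djgdfp7'
Chunk 5: stream[34..35]='0' size=0 (terminator). Final body='sxfy6u1djgdfp7' (14 bytes)

Answer: 3 8 1 2 0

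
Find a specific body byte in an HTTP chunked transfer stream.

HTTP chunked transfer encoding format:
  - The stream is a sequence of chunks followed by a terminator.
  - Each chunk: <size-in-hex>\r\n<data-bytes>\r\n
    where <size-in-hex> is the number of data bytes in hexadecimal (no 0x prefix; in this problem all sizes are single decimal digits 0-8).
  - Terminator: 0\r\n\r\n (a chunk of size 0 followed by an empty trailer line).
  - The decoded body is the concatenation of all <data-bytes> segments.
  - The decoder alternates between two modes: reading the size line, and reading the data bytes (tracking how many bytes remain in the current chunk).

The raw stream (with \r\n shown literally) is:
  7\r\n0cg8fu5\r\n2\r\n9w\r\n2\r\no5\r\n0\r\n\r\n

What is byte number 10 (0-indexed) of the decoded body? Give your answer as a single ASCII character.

Chunk 1: stream[0..1]='7' size=0x7=7, data at stream[3..10]='0cg8fu5' -> body[0..7], body so far='0cg8fu5'
Chunk 2: stream[12..13]='2' size=0x2=2, data at stream[15..17]='9w' -> body[7..9], body so far='0cg8fu59w'
Chunk 3: stream[19..20]='2' size=0x2=2, data at stream[22..24]='o5' -> body[9..11], body so far='0cg8fu59wo5'
Chunk 4: stream[26..27]='0' size=0 (terminator). Final body='0cg8fu59wo5' (11 bytes)
Body byte 10 = '5'

Answer: 5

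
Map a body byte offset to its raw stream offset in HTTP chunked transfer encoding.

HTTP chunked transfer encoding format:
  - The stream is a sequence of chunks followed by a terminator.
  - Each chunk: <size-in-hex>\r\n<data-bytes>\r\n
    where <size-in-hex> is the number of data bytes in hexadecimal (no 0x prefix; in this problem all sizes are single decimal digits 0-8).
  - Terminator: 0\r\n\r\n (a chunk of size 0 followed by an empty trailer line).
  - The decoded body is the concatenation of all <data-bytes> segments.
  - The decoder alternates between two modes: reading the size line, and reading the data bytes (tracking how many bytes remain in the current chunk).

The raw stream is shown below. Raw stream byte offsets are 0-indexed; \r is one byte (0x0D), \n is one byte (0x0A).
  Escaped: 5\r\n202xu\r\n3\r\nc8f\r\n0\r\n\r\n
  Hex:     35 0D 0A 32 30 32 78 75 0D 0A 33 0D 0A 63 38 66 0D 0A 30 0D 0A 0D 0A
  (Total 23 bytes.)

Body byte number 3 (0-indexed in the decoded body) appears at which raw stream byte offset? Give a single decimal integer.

Chunk 1: stream[0..1]='5' size=0x5=5, data at stream[3..8]='202xu' -> body[0..5], body so far='202xu'
Chunk 2: stream[10..11]='3' size=0x3=3, data at stream[13..16]='c8f' -> body[5..8], body so far='202xuc8f'
Chunk 3: stream[18..19]='0' size=0 (terminator). Final body='202xuc8f' (8 bytes)
Body byte 3 at stream offset 6

Answer: 6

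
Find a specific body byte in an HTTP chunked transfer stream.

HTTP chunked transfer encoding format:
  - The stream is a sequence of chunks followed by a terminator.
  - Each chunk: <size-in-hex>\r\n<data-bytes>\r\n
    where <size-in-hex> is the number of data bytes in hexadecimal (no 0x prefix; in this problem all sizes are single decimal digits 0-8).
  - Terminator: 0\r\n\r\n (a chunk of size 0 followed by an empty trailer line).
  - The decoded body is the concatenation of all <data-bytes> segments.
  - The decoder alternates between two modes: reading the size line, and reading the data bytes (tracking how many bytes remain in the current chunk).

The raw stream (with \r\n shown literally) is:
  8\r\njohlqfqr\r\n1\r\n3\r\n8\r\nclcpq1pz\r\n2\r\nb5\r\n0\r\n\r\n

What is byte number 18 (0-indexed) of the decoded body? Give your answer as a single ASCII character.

Chunk 1: stream[0..1]='8' size=0x8=8, data at stream[3..11]='johlqfqr' -> body[0..8], body so far='johlqfqr'
Chunk 2: stream[13..14]='1' size=0x1=1, data at stream[16..17]='3' -> body[8..9], body so far='johlqfqr3'
Chunk 3: stream[19..20]='8' size=0x8=8, data at stream[22..30]='clcpq1pz' -> body[9..17], body so far='johlqfqr3clcpq1pz'
Chunk 4: stream[32..33]='2' size=0x2=2, data at stream[35..37]='b5' -> body[17..19], body so far='johlqfqr3clcpq1pzb5'
Chunk 5: stream[39..40]='0' size=0 (terminator). Final body='johlqfqr3clcpq1pzb5' (19 bytes)
Body byte 18 = '5'

Answer: 5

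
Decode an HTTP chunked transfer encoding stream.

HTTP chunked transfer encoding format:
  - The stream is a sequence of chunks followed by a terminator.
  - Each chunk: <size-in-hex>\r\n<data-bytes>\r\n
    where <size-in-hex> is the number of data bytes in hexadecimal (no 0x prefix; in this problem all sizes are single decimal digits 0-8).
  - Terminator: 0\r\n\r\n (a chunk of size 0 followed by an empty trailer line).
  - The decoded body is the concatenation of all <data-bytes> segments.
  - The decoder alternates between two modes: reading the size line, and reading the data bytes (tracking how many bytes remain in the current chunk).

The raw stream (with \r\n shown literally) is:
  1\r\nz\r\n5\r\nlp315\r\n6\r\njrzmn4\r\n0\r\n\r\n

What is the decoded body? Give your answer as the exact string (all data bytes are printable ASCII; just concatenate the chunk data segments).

Chunk 1: stream[0..1]='1' size=0x1=1, data at stream[3..4]='z' -> body[0..1], body so far='z'
Chunk 2: stream[6..7]='5' size=0x5=5, data at stream[9..14]='lp315' -> body[1..6], body so far='zlp315'
Chunk 3: stream[16..17]='6' size=0x6=6, data at stream[19..25]='jrzmn4' -> body[6..12], body so far='zlp315jrzmn4'
Chunk 4: stream[27..28]='0' size=0 (terminator). Final body='zlp315jrzmn4' (12 bytes)

Answer: zlp315jrzmn4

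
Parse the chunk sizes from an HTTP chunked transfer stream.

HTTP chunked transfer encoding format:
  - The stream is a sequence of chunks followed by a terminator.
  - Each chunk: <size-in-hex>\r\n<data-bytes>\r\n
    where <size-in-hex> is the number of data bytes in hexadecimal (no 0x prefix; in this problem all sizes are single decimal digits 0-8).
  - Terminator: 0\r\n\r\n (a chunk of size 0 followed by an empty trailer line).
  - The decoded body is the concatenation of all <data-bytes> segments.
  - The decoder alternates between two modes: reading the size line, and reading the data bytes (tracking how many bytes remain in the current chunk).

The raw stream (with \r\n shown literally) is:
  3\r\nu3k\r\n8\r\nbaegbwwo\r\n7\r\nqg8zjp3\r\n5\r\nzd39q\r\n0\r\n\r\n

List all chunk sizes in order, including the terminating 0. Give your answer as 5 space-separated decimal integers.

Answer: 3 8 7 5 0

Derivation:
Chunk 1: stream[0..1]='3' size=0x3=3, data at stream[3..6]='u3k' -> body[0..3], body so far='u3k'
Chunk 2: stream[8..9]='8' size=0x8=8, data at stream[11..19]='baegbwwo' -> body[3..11], body so far='u3kbaegbwwo'
Chunk 3: stream[21..22]='7' size=0x7=7, data at stream[24..31]='qg8zjp3' -> body[11..18], body so far='u3kbaegbwwoqg8zjp3'
Chunk 4: stream[33..34]='5' size=0x5=5, data at stream[36..41]='zd39q' -> body[18..23], body so far='u3kbaegbwwoqg8zjp3zd39q'
Chunk 5: stream[43..44]='0' size=0 (terminator). Final body='u3kbaegbwwoqg8zjp3zd39q' (23 bytes)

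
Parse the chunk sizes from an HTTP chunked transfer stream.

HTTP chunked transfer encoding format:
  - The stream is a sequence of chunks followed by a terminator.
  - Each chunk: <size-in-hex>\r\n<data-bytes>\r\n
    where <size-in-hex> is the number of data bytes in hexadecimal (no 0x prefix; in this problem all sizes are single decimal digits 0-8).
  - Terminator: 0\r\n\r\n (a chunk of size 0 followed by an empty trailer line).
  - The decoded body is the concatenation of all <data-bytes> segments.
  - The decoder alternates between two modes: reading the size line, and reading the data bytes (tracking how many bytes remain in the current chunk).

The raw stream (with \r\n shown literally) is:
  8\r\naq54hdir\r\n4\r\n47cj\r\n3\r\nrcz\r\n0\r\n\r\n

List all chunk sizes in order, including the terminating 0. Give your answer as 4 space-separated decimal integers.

Chunk 1: stream[0..1]='8' size=0x8=8, data at stream[3..11]='aq54hdir' -> body[0..8], body so far='aq54hdir'
Chunk 2: stream[13..14]='4' size=0x4=4, data at stream[16..20]='47cj' -> body[8..12], body so far='aq54hdir47cj'
Chunk 3: stream[22..23]='3' size=0x3=3, data at stream[25..28]='rcz' -> body[12..15], body so far='aq54hdir47cjrcz'
Chunk 4: stream[30..31]='0' size=0 (terminator). Final body='aq54hdir47cjrcz' (15 bytes)

Answer: 8 4 3 0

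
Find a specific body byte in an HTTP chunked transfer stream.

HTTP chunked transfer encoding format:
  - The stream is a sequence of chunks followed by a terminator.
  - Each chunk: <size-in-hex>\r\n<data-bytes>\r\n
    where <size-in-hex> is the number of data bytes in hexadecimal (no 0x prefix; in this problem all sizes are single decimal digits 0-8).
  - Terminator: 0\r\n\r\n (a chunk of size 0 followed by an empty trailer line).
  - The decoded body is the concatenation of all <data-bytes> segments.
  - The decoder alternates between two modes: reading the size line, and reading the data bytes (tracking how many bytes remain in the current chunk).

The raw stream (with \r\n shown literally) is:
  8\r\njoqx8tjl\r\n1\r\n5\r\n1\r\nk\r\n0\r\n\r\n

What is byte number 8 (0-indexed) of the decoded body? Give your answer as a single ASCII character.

Chunk 1: stream[0..1]='8' size=0x8=8, data at stream[3..11]='joqx8tjl' -> body[0..8], body so far='joqx8tjl'
Chunk 2: stream[13..14]='1' size=0x1=1, data at stream[16..17]='5' -> body[8..9], body so far='joqx8tjl5'
Chunk 3: stream[19..20]='1' size=0x1=1, data at stream[22..23]='k' -> body[9..10], body so far='joqx8tjl5k'
Chunk 4: stream[25..26]='0' size=0 (terminator). Final body='joqx8tjl5k' (10 bytes)
Body byte 8 = '5'

Answer: 5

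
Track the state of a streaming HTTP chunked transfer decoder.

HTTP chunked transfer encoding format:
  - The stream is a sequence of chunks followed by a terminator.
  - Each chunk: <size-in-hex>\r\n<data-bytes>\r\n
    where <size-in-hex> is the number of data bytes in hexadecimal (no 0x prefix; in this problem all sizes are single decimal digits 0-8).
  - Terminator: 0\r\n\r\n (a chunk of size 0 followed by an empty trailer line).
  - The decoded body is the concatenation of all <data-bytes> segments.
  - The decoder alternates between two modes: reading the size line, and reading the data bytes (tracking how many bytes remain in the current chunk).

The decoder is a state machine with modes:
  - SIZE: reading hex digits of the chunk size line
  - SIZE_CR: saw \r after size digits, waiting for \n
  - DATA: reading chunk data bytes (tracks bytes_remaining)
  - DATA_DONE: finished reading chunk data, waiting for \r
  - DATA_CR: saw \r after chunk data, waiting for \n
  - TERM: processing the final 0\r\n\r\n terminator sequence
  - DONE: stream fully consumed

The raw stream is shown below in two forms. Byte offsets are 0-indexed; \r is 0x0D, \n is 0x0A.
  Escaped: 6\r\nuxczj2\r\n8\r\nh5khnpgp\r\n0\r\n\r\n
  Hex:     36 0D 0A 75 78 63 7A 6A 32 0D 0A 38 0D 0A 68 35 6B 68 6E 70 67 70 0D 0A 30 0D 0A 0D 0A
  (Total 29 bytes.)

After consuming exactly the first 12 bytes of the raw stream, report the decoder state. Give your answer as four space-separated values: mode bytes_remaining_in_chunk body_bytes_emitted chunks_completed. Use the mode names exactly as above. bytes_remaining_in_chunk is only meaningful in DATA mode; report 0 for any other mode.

Byte 0 = '6': mode=SIZE remaining=0 emitted=0 chunks_done=0
Byte 1 = 0x0D: mode=SIZE_CR remaining=0 emitted=0 chunks_done=0
Byte 2 = 0x0A: mode=DATA remaining=6 emitted=0 chunks_done=0
Byte 3 = 'u': mode=DATA remaining=5 emitted=1 chunks_done=0
Byte 4 = 'x': mode=DATA remaining=4 emitted=2 chunks_done=0
Byte 5 = 'c': mode=DATA remaining=3 emitted=3 chunks_done=0
Byte 6 = 'z': mode=DATA remaining=2 emitted=4 chunks_done=0
Byte 7 = 'j': mode=DATA remaining=1 emitted=5 chunks_done=0
Byte 8 = '2': mode=DATA_DONE remaining=0 emitted=6 chunks_done=0
Byte 9 = 0x0D: mode=DATA_CR remaining=0 emitted=6 chunks_done=0
Byte 10 = 0x0A: mode=SIZE remaining=0 emitted=6 chunks_done=1
Byte 11 = '8': mode=SIZE remaining=0 emitted=6 chunks_done=1

Answer: SIZE 0 6 1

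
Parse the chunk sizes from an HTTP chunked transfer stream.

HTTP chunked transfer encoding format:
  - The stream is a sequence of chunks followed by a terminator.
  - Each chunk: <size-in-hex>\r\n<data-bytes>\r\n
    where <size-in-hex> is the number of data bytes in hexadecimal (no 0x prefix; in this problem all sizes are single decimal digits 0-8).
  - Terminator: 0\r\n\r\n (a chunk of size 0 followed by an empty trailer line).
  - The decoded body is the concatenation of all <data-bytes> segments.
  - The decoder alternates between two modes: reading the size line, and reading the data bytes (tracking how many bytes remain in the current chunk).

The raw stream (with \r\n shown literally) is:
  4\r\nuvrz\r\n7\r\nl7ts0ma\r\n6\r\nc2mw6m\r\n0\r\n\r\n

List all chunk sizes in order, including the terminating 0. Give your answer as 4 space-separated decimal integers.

Answer: 4 7 6 0

Derivation:
Chunk 1: stream[0..1]='4' size=0x4=4, data at stream[3..7]='uvrz' -> body[0..4], body so far='uvrz'
Chunk 2: stream[9..10]='7' size=0x7=7, data at stream[12..19]='l7ts0ma' -> body[4..11], body so far='uvrzl7ts0ma'
Chunk 3: stream[21..22]='6' size=0x6=6, data at stream[24..30]='c2mw6m' -> body[11..17], body so far='uvrzl7ts0mac2mw6m'
Chunk 4: stream[32..33]='0' size=0 (terminator). Final body='uvrzl7ts0mac2mw6m' (17 bytes)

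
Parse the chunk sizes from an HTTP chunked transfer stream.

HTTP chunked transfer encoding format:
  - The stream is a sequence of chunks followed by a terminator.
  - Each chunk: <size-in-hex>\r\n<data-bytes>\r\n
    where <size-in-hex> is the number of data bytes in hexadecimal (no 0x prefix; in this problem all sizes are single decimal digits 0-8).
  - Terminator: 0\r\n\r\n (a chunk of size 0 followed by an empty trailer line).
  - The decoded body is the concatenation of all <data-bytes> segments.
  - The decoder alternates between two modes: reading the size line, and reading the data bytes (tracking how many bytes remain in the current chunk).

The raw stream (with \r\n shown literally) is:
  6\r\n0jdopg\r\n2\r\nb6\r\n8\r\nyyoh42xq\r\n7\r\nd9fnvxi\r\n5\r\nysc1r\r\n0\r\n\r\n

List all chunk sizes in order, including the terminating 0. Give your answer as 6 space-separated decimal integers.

Answer: 6 2 8 7 5 0

Derivation:
Chunk 1: stream[0..1]='6' size=0x6=6, data at stream[3..9]='0jdopg' -> body[0..6], body so far='0jdopg'
Chunk 2: stream[11..12]='2' size=0x2=2, data at stream[14..16]='b6' -> body[6..8], body so far='0jdopgb6'
Chunk 3: stream[18..19]='8' size=0x8=8, data at stream[21..29]='yyoh42xq' -> body[8..16], body so far='0jdopgb6yyoh42xq'
Chunk 4: stream[31..32]='7' size=0x7=7, data at stream[34..41]='d9fnvxi' -> body[16..23], body so far='0jdopgb6yyoh42xqd9fnvxi'
Chunk 5: stream[43..44]='5' size=0x5=5, data at stream[46..51]='ysc1r' -> body[23..28], body so far='0jdopgb6yyoh42xqd9fnvxiysc1r'
Chunk 6: stream[53..54]='0' size=0 (terminator). Final body='0jdopgb6yyoh42xqd9fnvxiysc1r' (28 bytes)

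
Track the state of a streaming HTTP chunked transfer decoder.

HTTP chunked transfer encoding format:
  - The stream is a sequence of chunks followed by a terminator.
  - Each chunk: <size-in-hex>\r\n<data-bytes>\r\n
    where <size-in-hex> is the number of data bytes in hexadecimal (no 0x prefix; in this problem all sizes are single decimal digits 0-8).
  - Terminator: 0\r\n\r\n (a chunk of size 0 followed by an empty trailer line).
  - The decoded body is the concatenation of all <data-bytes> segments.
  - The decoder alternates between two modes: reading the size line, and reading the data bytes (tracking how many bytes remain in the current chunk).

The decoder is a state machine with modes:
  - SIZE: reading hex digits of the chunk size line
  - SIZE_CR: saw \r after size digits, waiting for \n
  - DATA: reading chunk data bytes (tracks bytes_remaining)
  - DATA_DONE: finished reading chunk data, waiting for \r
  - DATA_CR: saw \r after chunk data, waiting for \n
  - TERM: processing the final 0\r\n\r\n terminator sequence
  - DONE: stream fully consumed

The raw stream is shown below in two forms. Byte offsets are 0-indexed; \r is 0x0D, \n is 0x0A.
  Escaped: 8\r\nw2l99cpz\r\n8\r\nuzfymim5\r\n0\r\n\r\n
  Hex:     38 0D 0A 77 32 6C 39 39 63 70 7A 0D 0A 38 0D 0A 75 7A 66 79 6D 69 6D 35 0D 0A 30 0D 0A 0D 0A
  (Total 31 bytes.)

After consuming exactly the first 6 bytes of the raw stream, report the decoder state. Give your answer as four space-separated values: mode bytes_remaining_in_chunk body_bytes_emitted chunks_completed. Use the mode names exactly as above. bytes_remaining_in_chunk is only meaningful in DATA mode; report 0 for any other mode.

Byte 0 = '8': mode=SIZE remaining=0 emitted=0 chunks_done=0
Byte 1 = 0x0D: mode=SIZE_CR remaining=0 emitted=0 chunks_done=0
Byte 2 = 0x0A: mode=DATA remaining=8 emitted=0 chunks_done=0
Byte 3 = 'w': mode=DATA remaining=7 emitted=1 chunks_done=0
Byte 4 = '2': mode=DATA remaining=6 emitted=2 chunks_done=0
Byte 5 = 'l': mode=DATA remaining=5 emitted=3 chunks_done=0

Answer: DATA 5 3 0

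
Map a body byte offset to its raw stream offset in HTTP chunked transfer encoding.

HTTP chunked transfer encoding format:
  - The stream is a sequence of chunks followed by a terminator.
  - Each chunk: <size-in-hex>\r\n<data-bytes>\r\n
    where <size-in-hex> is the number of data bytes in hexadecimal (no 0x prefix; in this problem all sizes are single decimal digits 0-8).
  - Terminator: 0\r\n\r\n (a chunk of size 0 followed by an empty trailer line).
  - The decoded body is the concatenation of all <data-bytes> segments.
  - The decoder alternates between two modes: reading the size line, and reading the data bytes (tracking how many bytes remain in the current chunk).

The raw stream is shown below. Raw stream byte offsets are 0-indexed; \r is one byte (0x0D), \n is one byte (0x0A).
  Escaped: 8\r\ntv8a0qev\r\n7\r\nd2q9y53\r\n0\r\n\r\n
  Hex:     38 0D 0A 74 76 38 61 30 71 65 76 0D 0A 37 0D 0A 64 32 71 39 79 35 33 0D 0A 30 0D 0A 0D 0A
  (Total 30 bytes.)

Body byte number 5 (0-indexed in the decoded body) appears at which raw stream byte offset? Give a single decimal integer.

Answer: 8

Derivation:
Chunk 1: stream[0..1]='8' size=0x8=8, data at stream[3..11]='tv8a0qev' -> body[0..8], body so far='tv8a0qev'
Chunk 2: stream[13..14]='7' size=0x7=7, data at stream[16..23]='d2q9y53' -> body[8..15], body so far='tv8a0qevd2q9y53'
Chunk 3: stream[25..26]='0' size=0 (terminator). Final body='tv8a0qevd2q9y53' (15 bytes)
Body byte 5 at stream offset 8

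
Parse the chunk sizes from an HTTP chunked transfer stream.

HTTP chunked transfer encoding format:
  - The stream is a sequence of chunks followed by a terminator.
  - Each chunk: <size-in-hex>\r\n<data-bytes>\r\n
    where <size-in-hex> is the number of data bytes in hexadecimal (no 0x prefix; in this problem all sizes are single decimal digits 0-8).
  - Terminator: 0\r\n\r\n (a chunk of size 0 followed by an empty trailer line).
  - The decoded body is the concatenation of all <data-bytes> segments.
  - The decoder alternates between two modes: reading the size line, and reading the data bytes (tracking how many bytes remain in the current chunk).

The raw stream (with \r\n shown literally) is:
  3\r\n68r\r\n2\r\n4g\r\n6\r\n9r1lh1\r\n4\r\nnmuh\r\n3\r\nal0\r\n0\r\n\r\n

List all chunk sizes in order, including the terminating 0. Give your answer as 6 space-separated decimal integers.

Chunk 1: stream[0..1]='3' size=0x3=3, data at stream[3..6]='68r' -> body[0..3], body so far='68r'
Chunk 2: stream[8..9]='2' size=0x2=2, data at stream[11..13]='4g' -> body[3..5], body so far='68r4g'
Chunk 3: stream[15..16]='6' size=0x6=6, data at stream[18..24]='9r1lh1' -> body[5..11], body so far='68r4g9r1lh1'
Chunk 4: stream[26..27]='4' size=0x4=4, data at stream[29..33]='nmuh' -> body[11..15], body so far='68r4g9r1lh1nmuh'
Chunk 5: stream[35..36]='3' size=0x3=3, data at stream[38..41]='al0' -> body[15..18], body so far='68r4g9r1lh1nmuhal0'
Chunk 6: stream[43..44]='0' size=0 (terminator). Final body='68r4g9r1lh1nmuhal0' (18 bytes)

Answer: 3 2 6 4 3 0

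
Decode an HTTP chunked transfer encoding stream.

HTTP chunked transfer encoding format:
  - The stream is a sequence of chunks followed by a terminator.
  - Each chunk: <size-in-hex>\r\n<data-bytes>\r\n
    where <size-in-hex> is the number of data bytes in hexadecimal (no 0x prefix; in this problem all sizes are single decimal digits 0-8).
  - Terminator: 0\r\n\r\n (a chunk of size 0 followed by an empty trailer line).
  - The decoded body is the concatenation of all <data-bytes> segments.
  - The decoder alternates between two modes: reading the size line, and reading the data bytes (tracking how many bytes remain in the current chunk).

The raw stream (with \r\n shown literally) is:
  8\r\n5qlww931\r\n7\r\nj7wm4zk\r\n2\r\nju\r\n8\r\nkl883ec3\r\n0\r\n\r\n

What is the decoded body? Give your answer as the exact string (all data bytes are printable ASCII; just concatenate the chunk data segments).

Answer: 5qlww931j7wm4zkjukl883ec3

Derivation:
Chunk 1: stream[0..1]='8' size=0x8=8, data at stream[3..11]='5qlww931' -> body[0..8], body so far='5qlww931'
Chunk 2: stream[13..14]='7' size=0x7=7, data at stream[16..23]='j7wm4zk' -> body[8..15], body so far='5qlww931j7wm4zk'
Chunk 3: stream[25..26]='2' size=0x2=2, data at stream[28..30]='ju' -> body[15..17], body so far='5qlww931j7wm4zkju'
Chunk 4: stream[32..33]='8' size=0x8=8, data at stream[35..43]='kl883ec3' -> body[17..25], body so far='5qlww931j7wm4zkjukl883ec3'
Chunk 5: stream[45..46]='0' size=0 (terminator). Final body='5qlww931j7wm4zkjukl883ec3' (25 bytes)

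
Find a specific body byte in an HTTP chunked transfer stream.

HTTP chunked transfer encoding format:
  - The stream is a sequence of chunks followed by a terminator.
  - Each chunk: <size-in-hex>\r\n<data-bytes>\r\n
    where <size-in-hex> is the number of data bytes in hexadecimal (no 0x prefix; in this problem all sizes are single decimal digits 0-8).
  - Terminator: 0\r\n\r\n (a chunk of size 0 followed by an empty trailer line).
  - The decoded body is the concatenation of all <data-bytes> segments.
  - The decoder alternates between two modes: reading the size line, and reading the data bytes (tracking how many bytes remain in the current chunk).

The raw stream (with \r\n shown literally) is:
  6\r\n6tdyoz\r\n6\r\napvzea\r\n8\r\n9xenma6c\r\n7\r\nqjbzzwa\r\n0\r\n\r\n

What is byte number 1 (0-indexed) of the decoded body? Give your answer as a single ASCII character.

Answer: t

Derivation:
Chunk 1: stream[0..1]='6' size=0x6=6, data at stream[3..9]='6tdyoz' -> body[0..6], body so far='6tdyoz'
Chunk 2: stream[11..12]='6' size=0x6=6, data at stream[14..20]='apvzea' -> body[6..12], body so far='6tdyozapvzea'
Chunk 3: stream[22..23]='8' size=0x8=8, data at stream[25..33]='9xenma6c' -> body[12..20], body so far='6tdyozapvzea9xenma6c'
Chunk 4: stream[35..36]='7' size=0x7=7, data at stream[38..45]='qjbzzwa' -> body[20..27], body so far='6tdyozapvzea9xenma6cqjbzzwa'
Chunk 5: stream[47..48]='0' size=0 (terminator). Final body='6tdyozapvzea9xenma6cqjbzzwa' (27 bytes)
Body byte 1 = 't'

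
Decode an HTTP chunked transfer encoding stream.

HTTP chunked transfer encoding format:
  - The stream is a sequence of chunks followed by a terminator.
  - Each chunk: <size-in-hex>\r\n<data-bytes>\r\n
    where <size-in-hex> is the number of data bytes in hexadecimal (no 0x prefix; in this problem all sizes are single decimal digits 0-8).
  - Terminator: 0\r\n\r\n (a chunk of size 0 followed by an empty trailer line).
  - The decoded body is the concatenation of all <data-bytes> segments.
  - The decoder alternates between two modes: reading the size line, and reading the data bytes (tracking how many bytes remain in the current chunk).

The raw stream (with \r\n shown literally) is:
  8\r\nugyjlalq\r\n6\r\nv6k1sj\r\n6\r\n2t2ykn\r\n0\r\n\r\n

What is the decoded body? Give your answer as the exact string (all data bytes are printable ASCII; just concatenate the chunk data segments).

Answer: ugyjlalqv6k1sj2t2ykn

Derivation:
Chunk 1: stream[0..1]='8' size=0x8=8, data at stream[3..11]='ugyjlalq' -> body[0..8], body so far='ugyjlalq'
Chunk 2: stream[13..14]='6' size=0x6=6, data at stream[16..22]='v6k1sj' -> body[8..14], body so far='ugyjlalqv6k1sj'
Chunk 3: stream[24..25]='6' size=0x6=6, data at stream[27..33]='2t2ykn' -> body[14..20], body so far='ugyjlalqv6k1sj2t2ykn'
Chunk 4: stream[35..36]='0' size=0 (terminator). Final body='ugyjlalqv6k1sj2t2ykn' (20 bytes)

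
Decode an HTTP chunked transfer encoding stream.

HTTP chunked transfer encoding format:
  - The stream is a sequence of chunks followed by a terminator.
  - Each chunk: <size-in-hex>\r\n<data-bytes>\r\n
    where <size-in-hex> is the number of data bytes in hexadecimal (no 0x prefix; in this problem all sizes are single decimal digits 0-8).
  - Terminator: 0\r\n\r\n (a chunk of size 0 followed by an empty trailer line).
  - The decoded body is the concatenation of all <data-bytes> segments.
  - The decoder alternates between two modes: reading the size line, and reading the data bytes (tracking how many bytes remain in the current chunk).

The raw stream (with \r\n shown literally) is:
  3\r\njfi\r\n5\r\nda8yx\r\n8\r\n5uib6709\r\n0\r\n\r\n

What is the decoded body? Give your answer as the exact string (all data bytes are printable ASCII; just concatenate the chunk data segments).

Answer: jfida8yx5uib6709

Derivation:
Chunk 1: stream[0..1]='3' size=0x3=3, data at stream[3..6]='jfi' -> body[0..3], body so far='jfi'
Chunk 2: stream[8..9]='5' size=0x5=5, data at stream[11..16]='da8yx' -> body[3..8], body so far='jfida8yx'
Chunk 3: stream[18..19]='8' size=0x8=8, data at stream[21..29]='5uib6709' -> body[8..16], body so far='jfida8yx5uib6709'
Chunk 4: stream[31..32]='0' size=0 (terminator). Final body='jfida8yx5uib6709' (16 bytes)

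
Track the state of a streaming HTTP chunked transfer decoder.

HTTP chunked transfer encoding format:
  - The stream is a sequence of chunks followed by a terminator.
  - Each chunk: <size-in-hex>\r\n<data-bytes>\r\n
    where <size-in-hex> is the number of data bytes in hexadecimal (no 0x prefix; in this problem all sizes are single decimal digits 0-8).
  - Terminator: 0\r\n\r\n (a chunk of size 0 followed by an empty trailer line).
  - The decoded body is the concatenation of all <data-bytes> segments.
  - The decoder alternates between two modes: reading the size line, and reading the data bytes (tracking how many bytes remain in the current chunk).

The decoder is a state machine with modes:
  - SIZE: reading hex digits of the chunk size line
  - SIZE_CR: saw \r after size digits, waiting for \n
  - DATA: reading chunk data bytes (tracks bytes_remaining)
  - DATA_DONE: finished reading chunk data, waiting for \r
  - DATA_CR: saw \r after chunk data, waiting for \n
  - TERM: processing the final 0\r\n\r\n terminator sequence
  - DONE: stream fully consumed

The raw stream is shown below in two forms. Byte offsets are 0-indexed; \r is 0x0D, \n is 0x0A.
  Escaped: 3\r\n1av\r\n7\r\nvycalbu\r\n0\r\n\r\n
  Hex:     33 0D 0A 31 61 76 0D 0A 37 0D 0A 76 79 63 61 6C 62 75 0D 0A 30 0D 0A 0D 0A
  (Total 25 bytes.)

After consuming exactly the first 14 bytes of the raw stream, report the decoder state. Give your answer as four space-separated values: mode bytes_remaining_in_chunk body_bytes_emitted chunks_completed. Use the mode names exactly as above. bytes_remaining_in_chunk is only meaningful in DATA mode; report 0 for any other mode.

Byte 0 = '3': mode=SIZE remaining=0 emitted=0 chunks_done=0
Byte 1 = 0x0D: mode=SIZE_CR remaining=0 emitted=0 chunks_done=0
Byte 2 = 0x0A: mode=DATA remaining=3 emitted=0 chunks_done=0
Byte 3 = '1': mode=DATA remaining=2 emitted=1 chunks_done=0
Byte 4 = 'a': mode=DATA remaining=1 emitted=2 chunks_done=0
Byte 5 = 'v': mode=DATA_DONE remaining=0 emitted=3 chunks_done=0
Byte 6 = 0x0D: mode=DATA_CR remaining=0 emitted=3 chunks_done=0
Byte 7 = 0x0A: mode=SIZE remaining=0 emitted=3 chunks_done=1
Byte 8 = '7': mode=SIZE remaining=0 emitted=3 chunks_done=1
Byte 9 = 0x0D: mode=SIZE_CR remaining=0 emitted=3 chunks_done=1
Byte 10 = 0x0A: mode=DATA remaining=7 emitted=3 chunks_done=1
Byte 11 = 'v': mode=DATA remaining=6 emitted=4 chunks_done=1
Byte 12 = 'y': mode=DATA remaining=5 emitted=5 chunks_done=1
Byte 13 = 'c': mode=DATA remaining=4 emitted=6 chunks_done=1

Answer: DATA 4 6 1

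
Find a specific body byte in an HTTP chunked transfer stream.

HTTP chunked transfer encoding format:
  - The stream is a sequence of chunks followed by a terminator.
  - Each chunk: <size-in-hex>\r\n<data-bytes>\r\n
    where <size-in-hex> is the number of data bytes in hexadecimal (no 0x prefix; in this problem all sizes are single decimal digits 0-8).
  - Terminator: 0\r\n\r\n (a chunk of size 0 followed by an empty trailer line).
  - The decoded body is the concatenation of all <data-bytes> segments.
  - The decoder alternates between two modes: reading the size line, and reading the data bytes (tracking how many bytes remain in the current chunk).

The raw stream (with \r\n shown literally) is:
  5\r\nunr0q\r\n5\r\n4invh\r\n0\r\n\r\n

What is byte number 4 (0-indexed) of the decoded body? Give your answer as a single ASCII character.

Chunk 1: stream[0..1]='5' size=0x5=5, data at stream[3..8]='unr0q' -> body[0..5], body so far='unr0q'
Chunk 2: stream[10..11]='5' size=0x5=5, data at stream[13..18]='4invh' -> body[5..10], body so far='unr0q4invh'
Chunk 3: stream[20..21]='0' size=0 (terminator). Final body='unr0q4invh' (10 bytes)
Body byte 4 = 'q'

Answer: q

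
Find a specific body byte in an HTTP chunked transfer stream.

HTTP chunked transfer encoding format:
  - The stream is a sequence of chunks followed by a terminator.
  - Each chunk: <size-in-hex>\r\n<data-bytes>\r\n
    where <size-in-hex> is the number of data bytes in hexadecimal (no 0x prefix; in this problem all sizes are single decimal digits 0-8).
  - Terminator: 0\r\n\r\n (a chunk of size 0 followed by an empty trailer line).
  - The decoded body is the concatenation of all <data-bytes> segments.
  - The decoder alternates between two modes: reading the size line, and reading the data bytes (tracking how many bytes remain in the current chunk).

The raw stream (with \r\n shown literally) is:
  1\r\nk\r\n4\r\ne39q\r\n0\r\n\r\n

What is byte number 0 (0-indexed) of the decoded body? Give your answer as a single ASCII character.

Chunk 1: stream[0..1]='1' size=0x1=1, data at stream[3..4]='k' -> body[0..1], body so far='k'
Chunk 2: stream[6..7]='4' size=0x4=4, data at stream[9..13]='e39q' -> body[1..5], body so far='ke39q'
Chunk 3: stream[15..16]='0' size=0 (terminator). Final body='ke39q' (5 bytes)
Body byte 0 = 'k'

Answer: k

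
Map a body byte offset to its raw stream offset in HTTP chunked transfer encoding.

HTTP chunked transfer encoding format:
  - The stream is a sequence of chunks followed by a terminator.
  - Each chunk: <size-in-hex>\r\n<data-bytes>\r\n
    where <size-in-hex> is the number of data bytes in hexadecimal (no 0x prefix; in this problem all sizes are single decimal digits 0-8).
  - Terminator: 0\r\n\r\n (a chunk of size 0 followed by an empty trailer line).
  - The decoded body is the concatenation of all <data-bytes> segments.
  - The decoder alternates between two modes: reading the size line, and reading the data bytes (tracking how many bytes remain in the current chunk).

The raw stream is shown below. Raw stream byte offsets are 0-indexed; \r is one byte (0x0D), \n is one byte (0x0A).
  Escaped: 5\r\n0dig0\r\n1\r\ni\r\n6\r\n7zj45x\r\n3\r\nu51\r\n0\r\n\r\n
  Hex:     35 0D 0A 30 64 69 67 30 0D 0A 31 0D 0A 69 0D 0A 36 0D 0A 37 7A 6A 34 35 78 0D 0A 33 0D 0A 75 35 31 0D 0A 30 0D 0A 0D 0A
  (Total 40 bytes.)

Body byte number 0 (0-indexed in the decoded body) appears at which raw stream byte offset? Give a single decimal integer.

Answer: 3

Derivation:
Chunk 1: stream[0..1]='5' size=0x5=5, data at stream[3..8]='0dig0' -> body[0..5], body so far='0dig0'
Chunk 2: stream[10..11]='1' size=0x1=1, data at stream[13..14]='i' -> body[5..6], body so far='0dig0i'
Chunk 3: stream[16..17]='6' size=0x6=6, data at stream[19..25]='7zj45x' -> body[6..12], body so far='0dig0i7zj45x'
Chunk 4: stream[27..28]='3' size=0x3=3, data at stream[30..33]='u51' -> body[12..15], body so far='0dig0i7zj45xu51'
Chunk 5: stream[35..36]='0' size=0 (terminator). Final body='0dig0i7zj45xu51' (15 bytes)
Body byte 0 at stream offset 3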